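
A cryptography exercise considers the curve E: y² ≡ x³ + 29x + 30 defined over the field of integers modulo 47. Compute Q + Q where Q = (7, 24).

tangent at (7, 24): λ = (3·7² + 29)/(2·24) ≡ 35/1. 1⁻¹ ≡ 1 (mod 47), so λ ≡ 35·1 ≡ 35.
  x = λ² - 7 - 7 = 1225 - 14 ≡ 36; y = λ·(7 - 36) - 24 ≡ 42. → (36, 42)

(36, 42)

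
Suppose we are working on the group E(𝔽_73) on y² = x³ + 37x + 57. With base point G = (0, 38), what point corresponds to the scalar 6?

Repeated addition: build up to 6G.
2G: tangent at (0, 38): λ = (3·0² + 37)/(2·38) ≡ 37/3. 3⁻¹ ≡ 49 (mod 73), so λ ≡ 37·49 ≡ 61.
  x = λ² - 0 - 0 = 3721 - 0 ≡ 71; y = λ·(0 - 71) - 38 ≡ 11. → (71, 11)
3G: (71, 11) + (0, 38). λ = (38 - 11)/(0 - 71) ≡ 27/2 mod 73. 2⁻¹ ≡ 37 (mod 73), so λ ≡ 50.
  x = λ² - 71 - 0 = 2500 - 71 ≡ 20; y = λ·(71 - 20) - 11 ≡ 57. → (20, 57)
4G: (20, 57) + (0, 38). λ = (38 - 57)/(0 - 20) ≡ 54/53 mod 73. 53⁻¹ ≡ 62 (mod 73) since 53·62 = 3286 ≡ 1, so λ ≡ 63.
  x = λ² - 20 - 0 = 3969 - 20 ≡ 7; y = λ·(20 - 7) - 57 ≡ 32. → (7, 32)
5G: (7, 32) + (0, 38). λ = (38 - 32)/(0 - 7) ≡ 6/66 mod 73. 66⁻¹ ≡ 52 (mod 73) since 66·52 = 3432 ≡ 1, so λ ≡ 20.
  x = λ² - 7 - 0 = 400 - 7 ≡ 28; y = λ·(7 - 28) - 32 ≡ 59. → (28, 59)
6G: (28, 59) + (0, 38). λ = (38 - 59)/(0 - 28) ≡ 52/45 mod 73. 45⁻¹ ≡ 13 (mod 73), so λ ≡ 19.
  x = λ² - 28 - 0 = 361 - 28 ≡ 41; y = λ·(28 - 41) - 59 ≡ 59. → (41, 59)

(41, 59)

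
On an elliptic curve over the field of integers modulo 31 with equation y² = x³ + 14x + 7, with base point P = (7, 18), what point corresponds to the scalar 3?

Repeated addition: build up to 3P.
2P: tangent at (7, 18): λ = (3·7² + 14)/(2·18) ≡ 6/5. 5⁻¹ ≡ 25 (mod 31) since 5·25 = 125 ≡ 1, so λ ≡ 6·25 ≡ 26.
  x = λ² - 7 - 7 = 676 - 14 ≡ 11; y = λ·(7 - 11) - 18 ≡ 2. → (11, 2)
3P: (11, 2) + (7, 18). λ = (18 - 2)/(7 - 11) ≡ 16/27 mod 31. 27⁻¹ ≡ 23 (mod 31) since 27·23 = 621 ≡ 1, so λ ≡ 27.
  x = λ² - 11 - 7 = 729 - 18 ≡ 29; y = λ·(11 - 29) - 2 ≡ 8. → (29, 8)

(29, 8)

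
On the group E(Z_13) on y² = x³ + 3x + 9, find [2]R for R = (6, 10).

(2, 7)

tangent at (6, 10): λ = (3·6² + 3)/(2·10) ≡ 7/7. 7⁻¹ ≡ 2 (mod 13) since 7·2 = 14 ≡ 1, so λ ≡ 7·2 ≡ 1.
  x = λ² - 6 - 6 = 1 - 12 ≡ 2; y = λ·(6 - 2) - 10 ≡ 7. → (2, 7)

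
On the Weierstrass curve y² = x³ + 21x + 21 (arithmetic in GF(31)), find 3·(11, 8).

(29, 8)

Write Q = (11, 8).
Repeated addition: build up to 3Q.
2Q: tangent at (11, 8): λ = (3·11² + 21)/(2·8) ≡ 12/16. 16⁻¹ ≡ 2 (mod 31), so λ ≡ 12·2 ≡ 24.
  x = λ² - 11 - 11 = 576 - 22 ≡ 27; y = λ·(11 - 27) - 8 ≡ 11. → (27, 11)
3Q: (27, 11) + (11, 8). λ = (8 - 11)/(11 - 27) ≡ 28/15 mod 31. 15⁻¹ ≡ 29 (mod 31) since 15·29 = 435 ≡ 1, so λ ≡ 6.
  x = λ² - 27 - 11 = 36 - 38 ≡ 29; y = λ·(27 - 29) - 11 ≡ 8. → (29, 8)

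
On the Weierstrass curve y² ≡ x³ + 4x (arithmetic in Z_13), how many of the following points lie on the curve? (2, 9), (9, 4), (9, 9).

(2, 9): 9² ≡ 3, rhs ≡ 3 → on.
(9, 4): 4² ≡ 3, rhs ≡ 11 → off.
(9, 9): 9² ≡ 3, rhs ≡ 11 → off.

1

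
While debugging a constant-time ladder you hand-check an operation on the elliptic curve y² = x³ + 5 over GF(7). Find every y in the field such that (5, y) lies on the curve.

2, 5

x³ + 0x + 5 = 130 ≡ 4 (mod 7).
Square roots of 4 mod 7: 2 and 5 (since 2² = 4 ≡ 4).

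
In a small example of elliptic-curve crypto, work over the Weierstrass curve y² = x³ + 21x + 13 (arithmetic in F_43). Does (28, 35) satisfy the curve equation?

yes

y² = 35² ≡ 21; x³ + 21x + 13 = 22553 ≡ 21 (mod 43). 21 = 21.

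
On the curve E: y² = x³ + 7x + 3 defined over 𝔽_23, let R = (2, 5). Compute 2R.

tangent at (2, 5): λ = (3·2² + 7)/(2·5) ≡ 19/10. 10⁻¹ ≡ 7 (mod 23), so λ ≡ 19·7 ≡ 18.
  x = λ² - 2 - 2 = 324 - 4 ≡ 21; y = λ·(2 - 21) - 5 ≡ 21. → (21, 21)

(21, 21)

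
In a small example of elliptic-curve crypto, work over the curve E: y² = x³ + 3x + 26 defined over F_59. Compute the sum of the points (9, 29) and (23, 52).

(30, 25)

(9, 29) + (23, 52). λ = (52 - 29)/(23 - 9) ≡ 23/14 mod 59. 14⁻¹ ≡ 38 (mod 59) since 14·38 = 532 ≡ 1, so λ ≡ 48.
  x = λ² - 9 - 23 = 2304 - 32 ≡ 30; y = λ·(9 - 30) - 29 ≡ 25. → (30, 25)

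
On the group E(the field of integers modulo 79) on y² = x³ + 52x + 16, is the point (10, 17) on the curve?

y² = 17² ≡ 52; x³ + 52x + 16 = 1536 ≡ 35 (mod 79). 52 ≠ 35.

no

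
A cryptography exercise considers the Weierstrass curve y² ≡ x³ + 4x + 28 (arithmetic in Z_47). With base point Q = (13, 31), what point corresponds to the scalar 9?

(10, 38)

Double-and-add on 9 = (1001)₂. Start with Q = (13, 31) for the leading 1-bit.
double: tangent at (13, 31): λ = (3·13² + 4)/(2·31) ≡ 41/15. 15⁻¹ ≡ 22 (mod 47), so λ ≡ 41·22 ≡ 9.
  x = λ² - 13 - 13 = 81 - 26 ≡ 8; y = λ·(13 - 8) - 31 ≡ 14. → (8, 14)
double: tangent at (8, 14): λ = (3·8² + 4)/(2·14) ≡ 8/28. 28⁻¹ ≡ 42 (mod 47), so λ ≡ 8·42 ≡ 7.
  x = λ² - 8 - 8 = 49 - 16 ≡ 33; y = λ·(8 - 33) - 14 ≡ 46. → (33, 46)
double: tangent at (33, 46): λ = (3·33² + 4)/(2·46) ≡ 28/45. 45⁻¹ ≡ 23 (mod 47), so λ ≡ 28·23 ≡ 33.
  x = λ² - 33 - 33 = 1089 - 66 ≡ 36; y = λ·(33 - 36) - 46 ≡ 43. → (36, 43)
add Q: (36, 43) + (13, 31). λ = (31 - 43)/(13 - 36) ≡ 35/24 mod 47. 24⁻¹ ≡ 2 (mod 47) since 24·2 = 48 ≡ 1, so λ ≡ 23.
  x = λ² - 36 - 13 = 529 - 49 ≡ 10; y = λ·(36 - 10) - 43 ≡ 38. → (10, 38)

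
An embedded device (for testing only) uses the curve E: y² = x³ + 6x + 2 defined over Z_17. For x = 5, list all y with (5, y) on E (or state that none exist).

x³ + 6x + 2 = 157 ≡ 4 (mod 17).
Square roots of 4 mod 17: 2 and 15 (since 2² = 4 ≡ 4).

2, 15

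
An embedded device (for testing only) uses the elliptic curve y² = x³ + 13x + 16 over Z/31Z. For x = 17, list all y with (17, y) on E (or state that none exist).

2, 29

x³ + 13x + 16 = 5150 ≡ 4 (mod 31).
Square roots of 4 mod 31: 2 and 29 (since 2² = 4 ≡ 4).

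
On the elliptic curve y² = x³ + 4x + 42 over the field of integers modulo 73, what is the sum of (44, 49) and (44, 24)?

The two points share x = 44 and their y-coordinates satisfy 49 + 24 ≡ 0 (mod 73), so they are inverses. Their sum is the point at infinity.

O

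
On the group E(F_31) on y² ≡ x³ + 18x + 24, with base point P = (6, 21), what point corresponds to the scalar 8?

(6, 10)

Double-and-add on 8 = (1000)₂. Start with P = (6, 21) for the leading 1-bit.
double: tangent at (6, 21): λ = (3·6² + 18)/(2·21) ≡ 2/11. 11⁻¹ ≡ 17 (mod 31), so λ ≡ 2·17 ≡ 3.
  x = λ² - 6 - 6 = 9 - 12 ≡ 28; y = λ·(6 - 28) - 21 ≡ 6. → (28, 6)
double: tangent at (28, 6): λ = (3·28² + 18)/(2·6) ≡ 14/12. 12⁻¹ ≡ 13 (mod 31) since 12·13 = 156 ≡ 1, so λ ≡ 14·13 ≡ 27.
  x = λ² - 28 - 28 = 729 - 56 ≡ 22; y = λ·(28 - 22) - 6 ≡ 1. → (22, 1)
double: tangent at (22, 1): λ = (3·22² + 18)/(2·1) ≡ 13/2. 2⁻¹ ≡ 16 (mod 31), so λ ≡ 13·16 ≡ 22.
  x = λ² - 22 - 22 = 484 - 44 ≡ 6; y = λ·(22 - 6) - 1 ≡ 10. → (6, 10)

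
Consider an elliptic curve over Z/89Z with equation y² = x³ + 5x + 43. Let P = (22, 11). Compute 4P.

(57, 57)

Double-and-add on 4 = (100)₂. Start with P = (22, 11) for the leading 1-bit.
double: tangent at (22, 11): λ = (3·22² + 5)/(2·11) ≡ 33/22. 22⁻¹ ≡ 85 (mod 89), so λ ≡ 33·85 ≡ 46.
  x = λ² - 22 - 22 = 2116 - 44 ≡ 25; y = λ·(22 - 25) - 11 ≡ 29. → (25, 29)
double: tangent at (25, 29): λ = (3·25² + 5)/(2·29) ≡ 11/58. 58⁻¹ ≡ 66 (mod 89) since 58·66 = 3828 ≡ 1, so λ ≡ 11·66 ≡ 14.
  x = λ² - 25 - 25 = 196 - 50 ≡ 57; y = λ·(25 - 57) - 29 ≡ 57. → (57, 57)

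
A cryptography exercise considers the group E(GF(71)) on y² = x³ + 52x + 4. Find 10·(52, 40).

(46, 41)

Write G = (52, 40).
Repeated addition: build up to 10G.
2G: tangent at (52, 40): λ = (3·52² + 52)/(2·40) ≡ 70/9. 9⁻¹ ≡ 8 (mod 71), so λ ≡ 70·8 ≡ 63.
  x = λ² - 52 - 52 = 3969 - 104 ≡ 31; y = λ·(52 - 31) - 40 ≡ 5. → (31, 5)
3G: (31, 5) + (52, 40). λ = (40 - 5)/(52 - 31) ≡ 35/21 mod 71. 21⁻¹ ≡ 44 (mod 71), so λ ≡ 49.
  x = λ² - 31 - 52 = 2401 - 83 ≡ 46; y = λ·(31 - 46) - 5 ≡ 41. → (46, 41)
4G: (46, 41) + (52, 40). λ = (40 - 41)/(52 - 46) ≡ 70/6 mod 71. 6⁻¹ ≡ 12 (mod 71) since 6·12 = 72 ≡ 1, so λ ≡ 59.
  x = λ² - 46 - 52 = 3481 - 98 ≡ 46; y = λ·(46 - 46) - 41 ≡ 30. → (46, 30)
5G: (46, 30) + (52, 40). λ = (40 - 30)/(52 - 46) ≡ 10/6 mod 71. 6⁻¹ ≡ 12 (mod 71), so λ ≡ 49.
  x = λ² - 46 - 52 = 2401 - 98 ≡ 31; y = λ·(46 - 31) - 30 ≡ 66. → (31, 66)
6G: (31, 66) + (52, 40). λ = (40 - 66)/(52 - 31) ≡ 45/21 mod 71. 21⁻¹ ≡ 44 (mod 71), so λ ≡ 63.
  x = λ² - 31 - 52 = 3969 - 83 ≡ 52; y = λ·(31 - 52) - 66 ≡ 31. → (52, 31)
7G: (52, 31) + (52, 40): same x and y₁ ≡ -y₂, so the sum is O.
8G: O + (52, 40) = (52, 40) (identity).
9G: tangent at (52, 40): λ = (3·52² + 52)/(2·40) ≡ 70/9. 9⁻¹ ≡ 8 (mod 71), so λ ≡ 70·8 ≡ 63.
  x = λ² - 52 - 52 = 3969 - 104 ≡ 31; y = λ·(52 - 31) - 40 ≡ 5. → (31, 5)
10G: (31, 5) + (52, 40). λ = (40 - 5)/(52 - 31) ≡ 35/21 mod 71. 21⁻¹ ≡ 44 (mod 71) since 21·44 = 924 ≡ 1, so λ ≡ 49.
  x = λ² - 31 - 52 = 2401 - 83 ≡ 46; y = λ·(31 - 46) - 5 ≡ 41. → (46, 41)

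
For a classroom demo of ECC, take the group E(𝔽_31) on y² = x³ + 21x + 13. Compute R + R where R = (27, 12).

(9, 1)

tangent at (27, 12): λ = (3·27² + 21)/(2·12) ≡ 7/24. 24⁻¹ ≡ 22 (mod 31), so λ ≡ 7·22 ≡ 30.
  x = λ² - 27 - 27 = 900 - 54 ≡ 9; y = λ·(27 - 9) - 12 ≡ 1. → (9, 1)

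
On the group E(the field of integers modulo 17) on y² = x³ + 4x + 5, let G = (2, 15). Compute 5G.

Double-and-add on 5 = (101)₂. Start with G = (2, 15) for the leading 1-bit.
double: tangent at (2, 15): λ = (3·2² + 4)/(2·15) ≡ 16/13. 13⁻¹ ≡ 4 (mod 17) since 13·4 = 52 ≡ 1, so λ ≡ 16·4 ≡ 13.
  x = λ² - 2 - 2 = 169 - 4 ≡ 12; y = λ·(2 - 12) - 15 ≡ 8. → (12, 8)
double: tangent at (12, 8): λ = (3·12² + 4)/(2·8) ≡ 11/16. 16⁻¹ ≡ 16 (mod 17) since 16·16 = 256 ≡ 1, so λ ≡ 11·16 ≡ 6.
  x = λ² - 12 - 12 = 36 - 24 ≡ 12; y = λ·(12 - 12) - 8 ≡ 9. → (12, 9)
add G: (12, 9) + (2, 15). λ = (15 - 9)/(2 - 12) ≡ 6/7 mod 17. 7⁻¹ ≡ 5 (mod 17), so λ ≡ 13.
  x = λ² - 12 - 2 = 169 - 14 ≡ 2; y = λ·(12 - 2) - 9 ≡ 2. → (2, 2)

(2, 2)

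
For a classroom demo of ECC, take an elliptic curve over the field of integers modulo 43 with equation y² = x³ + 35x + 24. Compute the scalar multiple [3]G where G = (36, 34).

(15, 21)

Repeated addition: build up to 3G.
2G: tangent at (36, 34): λ = (3·36² + 35)/(2·34) ≡ 10/25. 25⁻¹ ≡ 31 (mod 43), so λ ≡ 10·31 ≡ 9.
  x = λ² - 36 - 36 = 81 - 72 ≡ 9; y = λ·(36 - 9) - 34 ≡ 37. → (9, 37)
3G: (9, 37) + (36, 34). λ = (34 - 37)/(36 - 9) ≡ 40/27 mod 43. 27⁻¹ ≡ 8 (mod 43), so λ ≡ 19.
  x = λ² - 9 - 36 = 361 - 45 ≡ 15; y = λ·(9 - 15) - 37 ≡ 21. → (15, 21)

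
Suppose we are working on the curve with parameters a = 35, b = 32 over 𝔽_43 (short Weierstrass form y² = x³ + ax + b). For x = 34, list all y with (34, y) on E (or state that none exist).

none

x³ + 35x + 32 = 40526 ≡ 20 (mod 43).
20 is a non-residue mod 43; no y exists.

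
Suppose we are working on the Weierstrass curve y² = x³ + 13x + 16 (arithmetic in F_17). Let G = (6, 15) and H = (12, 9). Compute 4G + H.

First 4G:
Repeated addition: build up to 4G.
2G: tangent at (6, 15): λ = (3·6² + 13)/(2·15) ≡ 2/13. 13⁻¹ ≡ 4 (mod 17) since 13·4 = 52 ≡ 1, so λ ≡ 2·4 ≡ 8.
  x = λ² - 6 - 6 = 64 - 12 ≡ 1; y = λ·(6 - 1) - 15 ≡ 8. → (1, 8)
3G: (1, 8) + (6, 15). λ = (15 - 8)/(6 - 1) ≡ 7/5 mod 17. 5⁻¹ ≡ 7 (mod 17), so λ ≡ 15.
  x = λ² - 1 - 6 = 225 - 7 ≡ 14; y = λ·(1 - 14) - 8 ≡ 1. → (14, 1)
4G: (14, 1) + (6, 15). λ = (15 - 1)/(6 - 14) ≡ 14/9 mod 17. 9⁻¹ ≡ 2 (mod 17), so λ ≡ 11.
  x = λ² - 14 - 6 = 121 - 20 ≡ 16; y = λ·(14 - 16) - 1 ≡ 11. → (16, 11)
4G = (16, 11).
Finally 4G + H:
(16, 11) + (12, 9). λ = (9 - 11)/(12 - 16) ≡ 15/13 mod 17. 13⁻¹ ≡ 4 (mod 17) since 13·4 = 52 ≡ 1, so λ ≡ 9.
  x = λ² - 16 - 12 = 81 - 28 ≡ 2; y = λ·(16 - 2) - 11 ≡ 13. → (2, 13)

(2, 13)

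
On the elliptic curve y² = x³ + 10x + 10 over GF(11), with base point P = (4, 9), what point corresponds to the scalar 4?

(9, 2)

Double-and-add on 4 = (100)₂. Start with P = (4, 9) for the leading 1-bit.
double: tangent at (4, 9): λ = (3·4² + 10)/(2·9) ≡ 3/7. 7⁻¹ ≡ 8 (mod 11) since 7·8 = 56 ≡ 1, so λ ≡ 3·8 ≡ 2.
  x = λ² - 4 - 4 = 4 - 8 ≡ 7; y = λ·(4 - 7) - 9 ≡ 7. → (7, 7)
double: tangent at (7, 7): λ = (3·7² + 10)/(2·7) ≡ 3/3. 3⁻¹ ≡ 4 (mod 11) since 3·4 = 12 ≡ 1, so λ ≡ 3·4 ≡ 1.
  x = λ² - 7 - 7 = 1 - 14 ≡ 9; y = λ·(7 - 9) - 7 ≡ 2. → (9, 2)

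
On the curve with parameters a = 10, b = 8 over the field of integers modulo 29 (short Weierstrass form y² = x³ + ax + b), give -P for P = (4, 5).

(4, 24)

-(4, 5) = (4, -5 mod 29) = (4, 24).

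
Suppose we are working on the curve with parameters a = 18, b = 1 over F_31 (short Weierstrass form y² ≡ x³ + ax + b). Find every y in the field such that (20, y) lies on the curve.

x³ + 18x + 1 = 8361 ≡ 22 (mod 31).
22 is a non-residue mod 31; no y exists.

none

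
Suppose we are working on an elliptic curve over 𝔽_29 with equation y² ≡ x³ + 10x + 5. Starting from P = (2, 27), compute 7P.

(6, 22)

Double-and-add on 7 = (111)₂. Start with P = (2, 27) for the leading 1-bit.
double: tangent at (2, 27): λ = (3·2² + 10)/(2·27) ≡ 22/25. 25⁻¹ ≡ 7 (mod 29) since 25·7 = 175 ≡ 1, so λ ≡ 22·7 ≡ 9.
  x = λ² - 2 - 2 = 81 - 4 ≡ 19; y = λ·(2 - 19) - 27 ≡ 23. → (19, 23)
add P: (19, 23) + (2, 27). λ = (27 - 23)/(2 - 19) ≡ 4/12 mod 29. 12⁻¹ ≡ 17 (mod 29), so λ ≡ 10.
  x = λ² - 19 - 2 = 100 - 21 ≡ 21; y = λ·(19 - 21) - 23 ≡ 15. → (21, 15)
double: tangent at (21, 15): λ = (3·21² + 10)/(2·15) ≡ 28/1. 1⁻¹ ≡ 1 (mod 29), so λ ≡ 28·1 ≡ 28.
  x = λ² - 21 - 21 = 784 - 42 ≡ 17; y = λ·(21 - 17) - 15 ≡ 10. → (17, 10)
add P: (17, 10) + (2, 27). λ = (27 - 10)/(2 - 17) ≡ 17/14 mod 29. 14⁻¹ ≡ 27 (mod 29) since 14·27 = 378 ≡ 1, so λ ≡ 24.
  x = λ² - 17 - 2 = 576 - 19 ≡ 6; y = λ·(17 - 6) - 10 ≡ 22. → (6, 22)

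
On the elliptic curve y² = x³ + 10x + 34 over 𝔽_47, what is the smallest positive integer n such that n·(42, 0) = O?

2

2P: (42, 0) + (42, 0): same x and y₁ ≡ -y₂, so the sum is O.
2P = O, so the order is 2.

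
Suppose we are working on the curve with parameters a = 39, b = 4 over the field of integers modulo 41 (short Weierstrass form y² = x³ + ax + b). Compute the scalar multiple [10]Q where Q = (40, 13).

Double-and-add on 10 = (1010)₂. Start with Q = (40, 13) for the leading 1-bit.
double: tangent at (40, 13): λ = (3·40² + 39)/(2·13) ≡ 1/26. 26⁻¹ ≡ 30 (mod 41) since 26·30 = 780 ≡ 1, so λ ≡ 1·30 ≡ 30.
  x = λ² - 40 - 40 = 900 - 80 ≡ 0; y = λ·(40 - 0) - 13 ≡ 39. → (0, 39)
double: tangent at (0, 39): λ = (3·0² + 39)/(2·39) ≡ 39/37. 37⁻¹ ≡ 10 (mod 41), so λ ≡ 39·10 ≡ 21.
  x = λ² - 0 - 0 = 441 - 0 ≡ 31; y = λ·(0 - 31) - 39 ≡ 7. → (31, 7)
add Q: (31, 7) + (40, 13). λ = (13 - 7)/(40 - 31) ≡ 6/9 mod 41. 9⁻¹ ≡ 32 (mod 41), so λ ≡ 28.
  x = λ² - 31 - 40 = 784 - 71 ≡ 16; y = λ·(31 - 16) - 7 ≡ 3. → (16, 3)
double: tangent at (16, 3): λ = (3·16² + 39)/(2·3) ≡ 28/6. 6⁻¹ ≡ 7 (mod 41) since 6·7 = 42 ≡ 1, so λ ≡ 28·7 ≡ 32.
  x = λ² - 16 - 16 = 1024 - 32 ≡ 8; y = λ·(16 - 8) - 3 ≡ 7. → (8, 7)

(8, 7)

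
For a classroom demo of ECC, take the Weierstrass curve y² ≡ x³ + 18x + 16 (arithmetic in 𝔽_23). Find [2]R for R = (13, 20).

tangent at (13, 20): λ = (3·13² + 18)/(2·20) ≡ 19/17. 17⁻¹ ≡ 19 (mod 23) since 17·19 = 323 ≡ 1, so λ ≡ 19·19 ≡ 16.
  x = λ² - 13 - 13 = 256 - 26 ≡ 0; y = λ·(13 - 0) - 20 ≡ 4. → (0, 4)

(0, 4)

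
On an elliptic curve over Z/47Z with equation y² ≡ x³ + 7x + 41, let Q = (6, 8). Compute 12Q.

Double-and-add on 12 = (1100)₂. Start with Q = (6, 8) for the leading 1-bit.
double: tangent at (6, 8): λ = (3·6² + 7)/(2·8) ≡ 21/16. 16⁻¹ ≡ 3 (mod 47) since 16·3 = 48 ≡ 1, so λ ≡ 21·3 ≡ 16.
  x = λ² - 6 - 6 = 256 - 12 ≡ 9; y = λ·(6 - 9) - 8 ≡ 38. → (9, 38)
add Q: (9, 38) + (6, 8). λ = (8 - 38)/(6 - 9) ≡ 17/44 mod 47. 44⁻¹ ≡ 31 (mod 47) since 44·31 = 1364 ≡ 1, so λ ≡ 10.
  x = λ² - 9 - 6 = 100 - 15 ≡ 38; y = λ·(9 - 38) - 38 ≡ 1. → (38, 1)
double: tangent at (38, 1): λ = (3·38² + 7)/(2·1) ≡ 15/2. 2⁻¹ ≡ 24 (mod 47), so λ ≡ 15·24 ≡ 31.
  x = λ² - 38 - 38 = 961 - 76 ≡ 39; y = λ·(38 - 39) - 1 ≡ 15. → (39, 15)
double: tangent at (39, 15): λ = (3·39² + 7)/(2·15) ≡ 11/30. 30⁻¹ ≡ 11 (mod 47) since 30·11 = 330 ≡ 1, so λ ≡ 11·11 ≡ 27.
  x = λ² - 39 - 39 = 729 - 78 ≡ 40; y = λ·(39 - 40) - 15 ≡ 5. → (40, 5)

(40, 5)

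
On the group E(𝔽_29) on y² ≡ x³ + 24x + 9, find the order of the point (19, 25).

2P: tangent at (19, 25): λ = (3·19² + 24)/(2·25) ≡ 5/21. 21⁻¹ ≡ 18 (mod 29), so λ ≡ 5·18 ≡ 3.
  x = λ² - 19 - 19 = 9 - 38 ≡ 0; y = λ·(19 - 0) - 25 ≡ 3. → (0, 3)
3P: (0, 3) + (19, 25). λ = (25 - 3)/(19 - 0) ≡ 22/19 mod 29. 19⁻¹ ≡ 26 (mod 29), so λ ≡ 21.
  x = λ² - 0 - 19 = 441 - 19 ≡ 16; y = λ·(0 - 16) - 3 ≡ 9. → (16, 9)
4P: (16, 9) + (19, 25). λ = (25 - 9)/(19 - 16) ≡ 16/3 mod 29. 3⁻¹ ≡ 10 (mod 29) since 3·10 = 30 ≡ 1, so λ ≡ 15.
  x = λ² - 16 - 19 = 225 - 35 ≡ 16; y = λ·(16 - 16) - 9 ≡ 20. → (16, 20)
5P: (16, 20) + (19, 25). λ = (25 - 20)/(19 - 16) ≡ 5/3 mod 29. 3⁻¹ ≡ 10 (mod 29) since 3·10 = 30 ≡ 1, so λ ≡ 21.
  x = λ² - 16 - 19 = 441 - 35 ≡ 0; y = λ·(16 - 0) - 20 ≡ 26. → (0, 26)
6P: (0, 26) + (19, 25). λ = (25 - 26)/(19 - 0) ≡ 28/19 mod 29. 19⁻¹ ≡ 26 (mod 29), so λ ≡ 3.
  x = λ² - 0 - 19 = 9 - 19 ≡ 19; y = λ·(0 - 19) - 26 ≡ 4. → (19, 4)
7P: (19, 4) + (19, 25): same x and y₁ ≡ -y₂, so the sum is O.
7P = O, so the order is 7.

7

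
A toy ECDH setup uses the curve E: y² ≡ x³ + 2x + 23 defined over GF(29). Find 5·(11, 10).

Write G = (11, 10).
Double-and-add on 5 = (101)₂. Start with G = (11, 10) for the leading 1-bit.
double: tangent at (11, 10): λ = (3·11² + 2)/(2·10) ≡ 17/20. 20⁻¹ ≡ 16 (mod 29), so λ ≡ 17·16 ≡ 11.
  x = λ² - 11 - 11 = 121 - 22 ≡ 12; y = λ·(11 - 12) - 10 ≡ 8. → (12, 8)
double: tangent at (12, 8): λ = (3·12² + 2)/(2·8) ≡ 28/16. 16⁻¹ ≡ 20 (mod 29), so λ ≡ 28·20 ≡ 9.
  x = λ² - 12 - 12 = 81 - 24 ≡ 28; y = λ·(12 - 28) - 8 ≡ 22. → (28, 22)
add G: (28, 22) + (11, 10). λ = (10 - 22)/(11 - 28) ≡ 17/12 mod 29. 12⁻¹ ≡ 17 (mod 29) since 12·17 = 204 ≡ 1, so λ ≡ 28.
  x = λ² - 28 - 11 = 784 - 39 ≡ 20; y = λ·(28 - 20) - 22 ≡ 28. → (20, 28)

(20, 28)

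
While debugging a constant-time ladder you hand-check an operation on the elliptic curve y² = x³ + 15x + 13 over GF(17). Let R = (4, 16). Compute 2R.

tangent at (4, 16): λ = (3·4² + 15)/(2·16) ≡ 12/15. 15⁻¹ ≡ 8 (mod 17), so λ ≡ 12·8 ≡ 11.
  x = λ² - 4 - 4 = 121 - 8 ≡ 11; y = λ·(4 - 11) - 16 ≡ 9. → (11, 9)

(11, 9)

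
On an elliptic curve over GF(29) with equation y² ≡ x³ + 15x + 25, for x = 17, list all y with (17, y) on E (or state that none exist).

x³ + 15x + 25 = 5193 ≡ 2 (mod 29).
2 is a non-residue mod 29; no y exists.

none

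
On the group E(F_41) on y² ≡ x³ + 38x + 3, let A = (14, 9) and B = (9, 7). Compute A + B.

(14, 9) + (9, 7). λ = (7 - 9)/(9 - 14) ≡ 39/36 mod 41. 36⁻¹ ≡ 8 (mod 41), so λ ≡ 25.
  x = λ² - 14 - 9 = 625 - 23 ≡ 28; y = λ·(14 - 28) - 9 ≡ 10. → (28, 10)

(28, 10)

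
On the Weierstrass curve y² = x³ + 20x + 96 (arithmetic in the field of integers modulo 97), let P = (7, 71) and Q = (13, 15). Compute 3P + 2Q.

(74, 46)

First 3P:
Repeated addition: build up to 3P.
2P: tangent at (7, 71): λ = (3·7² + 20)/(2·71) ≡ 70/45. 45⁻¹ ≡ 69 (mod 97) since 45·69 = 3105 ≡ 1, so λ ≡ 70·69 ≡ 77.
  x = λ² - 7 - 7 = 5929 - 14 ≡ 95; y = λ·(7 - 95) - 71 ≡ 40. → (95, 40)
3P: (95, 40) + (7, 71). λ = (71 - 40)/(7 - 95) ≡ 31/9 mod 97. 9⁻¹ ≡ 54 (mod 97), so λ ≡ 25.
  x = λ² - 95 - 7 = 625 - 102 ≡ 38; y = λ·(95 - 38) - 40 ≡ 27. → (38, 27)
3P = (38, 27).
Next 2Q:
Repeated addition: build up to 2Q.
2Q: tangent at (13, 15): λ = (3·13² + 20)/(2·15) ≡ 42/30. 30⁻¹ ≡ 55 (mod 97), so λ ≡ 42·55 ≡ 79.
  x = λ² - 13 - 13 = 6241 - 26 ≡ 7; y = λ·(13 - 7) - 15 ≡ 71. → (7, 71)
2Q = (7, 71).
Finally 3P + 2Q:
(38, 27) + (7, 71). λ = (71 - 27)/(7 - 38) ≡ 44/66 mod 97. 66⁻¹ ≡ 25 (mod 97), so λ ≡ 33.
  x = λ² - 38 - 7 = 1089 - 45 ≡ 74; y = λ·(38 - 74) - 27 ≡ 46. → (74, 46)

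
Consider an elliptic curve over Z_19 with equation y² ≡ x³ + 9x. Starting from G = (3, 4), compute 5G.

(3, 4)

Double-and-add on 5 = (101)₂. Start with G = (3, 4) for the leading 1-bit.
double: tangent at (3, 4): λ = (3·3² + 9)/(2·4) ≡ 17/8. 8⁻¹ ≡ 12 (mod 19), so λ ≡ 17·12 ≡ 14.
  x = λ² - 3 - 3 = 196 - 6 ≡ 0; y = λ·(3 - 0) - 4 ≡ 0. → (0, 0)
double: (0, 0) + (0, 0): same x and y₁ ≡ -y₂, so the sum is 𝒪.
add G: 𝒪 + (3, 4) = (3, 4) (identity).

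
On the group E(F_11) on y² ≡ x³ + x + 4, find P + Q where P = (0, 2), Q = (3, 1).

(0, 2) + (3, 1). λ = (1 - 2)/(3 - 0) ≡ 10/3 mod 11. 3⁻¹ ≡ 4 (mod 11), so λ ≡ 7.
  x = λ² - 0 - 3 = 49 - 3 ≡ 2; y = λ·(0 - 2) - 2 ≡ 6. → (2, 6)

(2, 6)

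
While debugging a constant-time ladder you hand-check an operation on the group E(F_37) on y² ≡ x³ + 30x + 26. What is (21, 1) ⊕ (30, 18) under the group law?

(21, 1) + (30, 18). λ = (18 - 1)/(30 - 21) ≡ 17/9 mod 37. 9⁻¹ ≡ 33 (mod 37), so λ ≡ 6.
  x = λ² - 21 - 30 = 36 - 51 ≡ 22; y = λ·(21 - 22) - 1 ≡ 30. → (22, 30)

(22, 30)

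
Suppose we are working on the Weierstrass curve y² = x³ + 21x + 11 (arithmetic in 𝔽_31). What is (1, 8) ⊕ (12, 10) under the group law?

(27, 7)

(1, 8) + (12, 10). λ = (10 - 8)/(12 - 1) ≡ 2/11 mod 31. 11⁻¹ ≡ 17 (mod 31) since 11·17 = 187 ≡ 1, so λ ≡ 3.
  x = λ² - 1 - 12 = 9 - 13 ≡ 27; y = λ·(1 - 27) - 8 ≡ 7. → (27, 7)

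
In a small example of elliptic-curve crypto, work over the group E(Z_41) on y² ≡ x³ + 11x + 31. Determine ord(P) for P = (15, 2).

7

2P: tangent at (15, 2): λ = (3·15² + 11)/(2·2) ≡ 30/4. 4⁻¹ ≡ 31 (mod 41) since 4·31 = 124 ≡ 1, so λ ≡ 30·31 ≡ 28.
  x = λ² - 15 - 15 = 784 - 30 ≡ 16; y = λ·(15 - 16) - 2 ≡ 11. → (16, 11)
3P: (16, 11) + (15, 2). λ = (2 - 11)/(15 - 16) ≡ 32/40 mod 41. 40⁻¹ ≡ 40 (mod 41), so λ ≡ 9.
  x = λ² - 16 - 15 = 81 - 31 ≡ 9; y = λ·(16 - 9) - 11 ≡ 11. → (9, 11)
4P: (9, 11) + (15, 2). λ = (2 - 11)/(15 - 9) ≡ 32/6 mod 41. 6⁻¹ ≡ 7 (mod 41), so λ ≡ 19.
  x = λ² - 9 - 15 = 361 - 24 ≡ 9; y = λ·(9 - 9) - 11 ≡ 30. → (9, 30)
5P: (9, 30) + (15, 2). λ = (2 - 30)/(15 - 9) ≡ 13/6 mod 41. 6⁻¹ ≡ 7 (mod 41), so λ ≡ 9.
  x = λ² - 9 - 15 = 81 - 24 ≡ 16; y = λ·(9 - 16) - 30 ≡ 30. → (16, 30)
6P: (16, 30) + (15, 2). λ = (2 - 30)/(15 - 16) ≡ 13/40 mod 41. 40⁻¹ ≡ 40 (mod 41), so λ ≡ 28.
  x = λ² - 16 - 15 = 784 - 31 ≡ 15; y = λ·(16 - 15) - 30 ≡ 39. → (15, 39)
7P: (15, 39) + (15, 2): same x and y₁ ≡ -y₂, so the sum is O.
7P = O, so the order is 7.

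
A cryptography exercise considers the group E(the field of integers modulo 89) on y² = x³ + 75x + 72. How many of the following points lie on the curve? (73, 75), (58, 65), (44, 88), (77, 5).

2

(73, 75): 75² ≡ 18, rhs ≡ 27 → off.
(58, 65): 65² ≡ 42, rhs ≡ 85 → off.
(44, 88): 88² ≡ 1, rhs ≡ 1 → on.
(77, 5): 5² ≡ 25, rhs ≡ 25 → on.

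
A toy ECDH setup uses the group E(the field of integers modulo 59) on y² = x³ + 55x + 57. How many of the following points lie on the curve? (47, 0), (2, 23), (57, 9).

1

(47, 0): 0² ≡ 0, rhs ≡ 29 → off.
(2, 23): 23² ≡ 57, rhs ≡ 57 → on.
(57, 9): 9² ≡ 22, rhs ≡ 57 → off.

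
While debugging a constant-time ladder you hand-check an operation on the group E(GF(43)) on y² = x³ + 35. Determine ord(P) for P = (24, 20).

6

2P: tangent at (24, 20): λ = (3·24² + 0)/(2·20) ≡ 8/40. 40⁻¹ ≡ 14 (mod 43) since 40·14 = 560 ≡ 1, so λ ≡ 8·14 ≡ 26.
  x = λ² - 24 - 24 = 676 - 48 ≡ 26; y = λ·(24 - 26) - 20 ≡ 14. → (26, 14)
3P: (26, 14) + (24, 20). λ = (20 - 14)/(24 - 26) ≡ 6/41 mod 43. 41⁻¹ ≡ 21 (mod 43), so λ ≡ 40.
  x = λ² - 26 - 24 = 1600 - 50 ≡ 2; y = λ·(26 - 2) - 14 ≡ 0. → (2, 0)
4P: (2, 0) + (24, 20). λ = (20 - 0)/(24 - 2) ≡ 20/22 mod 43. 22⁻¹ ≡ 2 (mod 43) since 22·2 = 44 ≡ 1, so λ ≡ 40.
  x = λ² - 2 - 24 = 1600 - 26 ≡ 26; y = λ·(2 - 26) - 0 ≡ 29. → (26, 29)
5P: (26, 29) + (24, 20). λ = (20 - 29)/(24 - 26) ≡ 34/41 mod 43. 41⁻¹ ≡ 21 (mod 43) since 41·21 = 861 ≡ 1, so λ ≡ 26.
  x = λ² - 26 - 24 = 676 - 50 ≡ 24; y = λ·(26 - 24) - 29 ≡ 23. → (24, 23)
6P: (24, 23) + (24, 20): same x and y₁ ≡ -y₂, so the sum is the point at infinity.
6P = the point at infinity, so the order is 6.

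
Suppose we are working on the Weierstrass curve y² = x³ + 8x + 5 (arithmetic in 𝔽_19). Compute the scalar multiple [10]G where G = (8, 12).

Double-and-add on 10 = (1010)₂. Start with G = (8, 12) for the leading 1-bit.
double: tangent at (8, 12): λ = (3·8² + 8)/(2·12) ≡ 10/5. 5⁻¹ ≡ 4 (mod 19), so λ ≡ 10·4 ≡ 2.
  x = λ² - 8 - 8 = 4 - 16 ≡ 7; y = λ·(8 - 7) - 12 ≡ 9. → (7, 9)
double: tangent at (7, 9): λ = (3·7² + 8)/(2·9) ≡ 3/18. 18⁻¹ ≡ 18 (mod 19), so λ ≡ 3·18 ≡ 16.
  x = λ² - 7 - 7 = 256 - 14 ≡ 14; y = λ·(7 - 14) - 9 ≡ 12. → (14, 12)
add G: (14, 12) + (8, 12). λ = (12 - 12)/(8 - 14) ≡ 0/13 mod 19. 13⁻¹ ≡ 3 (mod 19), so λ ≡ 0.
  x = λ² - 14 - 8 = 0 - 22 ≡ 16; y = λ·(14 - 16) - 12 ≡ 7. → (16, 7)
double: tangent at (16, 7): λ = (3·16² + 8)/(2·7) ≡ 16/14. 14⁻¹ ≡ 15 (mod 19), so λ ≡ 16·15 ≡ 12.
  x = λ² - 16 - 16 = 144 - 32 ≡ 17; y = λ·(16 - 17) - 7 ≡ 0. → (17, 0)

(17, 0)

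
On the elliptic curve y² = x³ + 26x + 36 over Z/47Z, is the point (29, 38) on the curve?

yes

y² = 38² ≡ 34; x³ + 26x + 36 = 25179 ≡ 34 (mod 47). 34 = 34.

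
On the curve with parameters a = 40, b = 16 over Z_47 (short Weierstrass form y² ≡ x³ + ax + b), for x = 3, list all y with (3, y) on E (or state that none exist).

none

x³ + 40x + 16 = 163 ≡ 22 (mod 47).
22 is a non-residue mod 47; no y exists.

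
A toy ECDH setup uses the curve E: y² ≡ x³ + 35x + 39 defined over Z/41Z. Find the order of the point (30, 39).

2P: tangent at (30, 39): λ = (3·30² + 35)/(2·39) ≡ 29/37. 37⁻¹ ≡ 10 (mod 41), so λ ≡ 29·10 ≡ 3.
  x = λ² - 30 - 30 = 9 - 60 ≡ 31; y = λ·(30 - 31) - 39 ≡ 40. → (31, 40)
3P: (31, 40) + (30, 39). λ = (39 - 40)/(30 - 31) ≡ 40/40 mod 41. 40⁻¹ ≡ 40 (mod 41) since 40·40 = 1600 ≡ 1, so λ ≡ 1.
  x = λ² - 31 - 30 = 1 - 61 ≡ 22; y = λ·(31 - 22) - 40 ≡ 10. → (22, 10)
4P: (22, 10) + (30, 39). λ = (39 - 10)/(30 - 22) ≡ 29/8 mod 41. 8⁻¹ ≡ 36 (mod 41), so λ ≡ 19.
  x = λ² - 22 - 30 = 361 - 52 ≡ 22; y = λ·(22 - 22) - 10 ≡ 31. → (22, 31)
5P: (22, 31) + (30, 39). λ = (39 - 31)/(30 - 22) ≡ 8/8 mod 41. 8⁻¹ ≡ 36 (mod 41), so λ ≡ 1.
  x = λ² - 22 - 30 = 1 - 52 ≡ 31; y = λ·(22 - 31) - 31 ≡ 1. → (31, 1)
6P: (31, 1) + (30, 39). λ = (39 - 1)/(30 - 31) ≡ 38/40 mod 41. 40⁻¹ ≡ 40 (mod 41), so λ ≡ 3.
  x = λ² - 31 - 30 = 9 - 61 ≡ 30; y = λ·(31 - 30) - 1 ≡ 2. → (30, 2)
7P: (30, 2) + (30, 39): same x and y₁ ≡ -y₂, so the sum is the point at infinity.
7P = the point at infinity, so the order is 7.

7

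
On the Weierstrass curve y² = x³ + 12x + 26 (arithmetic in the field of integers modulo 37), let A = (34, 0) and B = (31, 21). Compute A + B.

(34, 0) + (31, 21). λ = (21 - 0)/(31 - 34) ≡ 21/34 mod 37. 34⁻¹ ≡ 12 (mod 37), so λ ≡ 30.
  x = λ² - 34 - 31 = 900 - 65 ≡ 21; y = λ·(34 - 21) - 0 ≡ 20. → (21, 20)

(21, 20)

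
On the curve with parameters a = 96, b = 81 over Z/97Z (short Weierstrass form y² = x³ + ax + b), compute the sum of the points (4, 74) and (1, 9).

(4, 74) + (1, 9). λ = (9 - 74)/(1 - 4) ≡ 32/94 mod 97. 94⁻¹ ≡ 32 (mod 97) since 94·32 = 3008 ≡ 1, so λ ≡ 54.
  x = λ² - 4 - 1 = 2916 - 5 ≡ 1; y = λ·(4 - 1) - 74 ≡ 88. → (1, 88)

(1, 88)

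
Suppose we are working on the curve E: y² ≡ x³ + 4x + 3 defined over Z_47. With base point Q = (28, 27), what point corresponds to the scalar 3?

(18, 19)

Repeated addition: build up to 3Q.
2Q: tangent at (28, 27): λ = (3·28² + 4)/(2·27) ≡ 6/7. 7⁻¹ ≡ 27 (mod 47) since 7·27 = 189 ≡ 1, so λ ≡ 6·27 ≡ 21.
  x = λ² - 28 - 28 = 441 - 56 ≡ 9; y = λ·(28 - 9) - 27 ≡ 43. → (9, 43)
3Q: (9, 43) + (28, 27). λ = (27 - 43)/(28 - 9) ≡ 31/19 mod 47. 19⁻¹ ≡ 5 (mod 47) since 19·5 = 95 ≡ 1, so λ ≡ 14.
  x = λ² - 9 - 28 = 196 - 37 ≡ 18; y = λ·(9 - 18) - 43 ≡ 19. → (18, 19)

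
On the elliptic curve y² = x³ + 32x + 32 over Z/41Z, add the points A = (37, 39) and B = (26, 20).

(23, 15)

(37, 39) + (26, 20). λ = (20 - 39)/(26 - 37) ≡ 22/30 mod 41. 30⁻¹ ≡ 26 (mod 41), so λ ≡ 39.
  x = λ² - 37 - 26 = 1521 - 63 ≡ 23; y = λ·(37 - 23) - 39 ≡ 15. → (23, 15)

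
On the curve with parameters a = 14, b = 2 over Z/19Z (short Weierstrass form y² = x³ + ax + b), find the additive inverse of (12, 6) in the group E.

(12, 13)

-(12, 6) = (12, -6 mod 19) = (12, 13).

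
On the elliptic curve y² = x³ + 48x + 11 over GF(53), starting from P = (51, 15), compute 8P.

(48, 21)

Repeated addition: build up to 8P.
2P: tangent at (51, 15): λ = (3·51² + 48)/(2·15) ≡ 7/30. 30⁻¹ ≡ 23 (mod 53) since 30·23 = 690 ≡ 1, so λ ≡ 7·23 ≡ 2.
  x = λ² - 51 - 51 = 4 - 102 ≡ 8; y = λ·(51 - 8) - 15 ≡ 18. → (8, 18)
3P: (8, 18) + (51, 15). λ = (15 - 18)/(51 - 8) ≡ 50/43 mod 53. 43⁻¹ ≡ 37 (mod 53) since 43·37 = 1591 ≡ 1, so λ ≡ 48.
  x = λ² - 8 - 51 = 2304 - 59 ≡ 19; y = λ·(8 - 19) - 18 ≡ 37. → (19, 37)
4P: (19, 37) + (51, 15). λ = (15 - 37)/(51 - 19) ≡ 31/32 mod 53. 32⁻¹ ≡ 5 (mod 53), so λ ≡ 49.
  x = λ² - 19 - 51 = 2401 - 70 ≡ 52; y = λ·(19 - 52) - 37 ≡ 42. → (52, 42)
5P: (52, 42) + (51, 15). λ = (15 - 42)/(51 - 52) ≡ 26/52 mod 53. 52⁻¹ ≡ 52 (mod 53), so λ ≡ 27.
  x = λ² - 52 - 51 = 729 - 103 ≡ 43; y = λ·(52 - 43) - 42 ≡ 42. → (43, 42)
6P: (43, 42) + (51, 15). λ = (15 - 42)/(51 - 43) ≡ 26/8 mod 53. 8⁻¹ ≡ 20 (mod 53) since 8·20 = 160 ≡ 1, so λ ≡ 43.
  x = λ² - 43 - 51 = 1849 - 94 ≡ 6; y = λ·(43 - 6) - 42 ≡ 12. → (6, 12)
7P: (6, 12) + (51, 15). λ = (15 - 12)/(51 - 6) ≡ 3/45 mod 53. 45⁻¹ ≡ 33 (mod 53), so λ ≡ 46.
  x = λ² - 6 - 51 = 2116 - 57 ≡ 45; y = λ·(6 - 45) - 12 ≡ 49. → (45, 49)
8P: (45, 49) + (51, 15). λ = (15 - 49)/(51 - 45) ≡ 19/6 mod 53. 6⁻¹ ≡ 9 (mod 53), so λ ≡ 12.
  x = λ² - 45 - 51 = 144 - 96 ≡ 48; y = λ·(45 - 48) - 49 ≡ 21. → (48, 21)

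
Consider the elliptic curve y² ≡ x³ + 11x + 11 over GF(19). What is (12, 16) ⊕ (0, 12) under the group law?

(12, 16) + (0, 12). λ = (12 - 16)/(0 - 12) ≡ 15/7 mod 19. 7⁻¹ ≡ 11 (mod 19), so λ ≡ 13.
  x = λ² - 12 - 0 = 169 - 12 ≡ 5; y = λ·(12 - 5) - 16 ≡ 18. → (5, 18)

(5, 18)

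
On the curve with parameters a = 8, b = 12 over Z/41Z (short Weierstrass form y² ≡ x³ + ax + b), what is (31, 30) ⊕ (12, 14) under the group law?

(7, 1)

(31, 30) + (12, 14). λ = (14 - 30)/(12 - 31) ≡ 25/22 mod 41. 22⁻¹ ≡ 28 (mod 41), so λ ≡ 3.
  x = λ² - 31 - 12 = 9 - 43 ≡ 7; y = λ·(31 - 7) - 30 ≡ 1. → (7, 1)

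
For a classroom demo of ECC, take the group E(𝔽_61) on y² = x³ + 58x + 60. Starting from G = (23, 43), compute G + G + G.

(0, 50)

Repeated addition: build up to 3G.
2G: tangent at (23, 43): λ = (3·23² + 58)/(2·43) ≡ 59/25. 25⁻¹ ≡ 22 (mod 61), so λ ≡ 59·22 ≡ 17.
  x = λ² - 23 - 23 = 289 - 46 ≡ 60; y = λ·(23 - 60) - 43 ≡ 60. → (60, 60)
3G: (60, 60) + (23, 43). λ = (43 - 60)/(23 - 60) ≡ 44/24 mod 61. 24⁻¹ ≡ 28 (mod 61) since 24·28 = 672 ≡ 1, so λ ≡ 12.
  x = λ² - 60 - 23 = 144 - 83 ≡ 0; y = λ·(60 - 0) - 60 ≡ 50. → (0, 50)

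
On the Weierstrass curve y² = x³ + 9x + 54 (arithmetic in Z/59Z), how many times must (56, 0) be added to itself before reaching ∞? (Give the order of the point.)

2

2P: (56, 0) + (56, 0): same x and y₁ ≡ -y₂, so the sum is ∞.
2P = ∞, so the order is 2.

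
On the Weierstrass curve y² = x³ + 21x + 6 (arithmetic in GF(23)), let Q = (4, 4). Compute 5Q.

Double-and-add on 5 = (101)₂. Start with Q = (4, 4) for the leading 1-bit.
double: tangent at (4, 4): λ = (3·4² + 21)/(2·4) ≡ 0/8. 8⁻¹ ≡ 3 (mod 23), so λ ≡ 0·3 ≡ 0.
  x = λ² - 4 - 4 = 0 - 8 ≡ 15; y = λ·(4 - 15) - 4 ≡ 19. → (15, 19)
double: tangent at (15, 19): λ = (3·15² + 21)/(2·19) ≡ 6/15. 15⁻¹ ≡ 20 (mod 23) since 15·20 = 300 ≡ 1, so λ ≡ 6·20 ≡ 5.
  x = λ² - 15 - 15 = 25 - 30 ≡ 18; y = λ·(15 - 18) - 19 ≡ 12. → (18, 12)
add Q: (18, 12) + (4, 4). λ = (4 - 12)/(4 - 18) ≡ 15/9 mod 23. 9⁻¹ ≡ 18 (mod 23) since 9·18 = 162 ≡ 1, so λ ≡ 17.
  x = λ² - 18 - 4 = 289 - 22 ≡ 14; y = λ·(18 - 14) - 12 ≡ 10. → (14, 10)

(14, 10)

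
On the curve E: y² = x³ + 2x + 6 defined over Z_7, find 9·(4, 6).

(1, 4)

Write Q = (4, 6).
Repeated addition: build up to 9Q.
2Q: tangent at (4, 6): λ = (3·4² + 2)/(2·6) ≡ 1/5. 5⁻¹ ≡ 3 (mod 7), so λ ≡ 1·3 ≡ 3.
  x = λ² - 4 - 4 = 9 - 8 ≡ 1; y = λ·(4 - 1) - 6 ≡ 3. → (1, 3)
3Q: (1, 3) + (4, 6). λ = (6 - 3)/(4 - 1) ≡ 3/3 mod 7. 3⁻¹ ≡ 5 (mod 7) since 3·5 = 15 ≡ 1, so λ ≡ 1.
  x = λ² - 1 - 4 = 1 - 5 ≡ 3; y = λ·(1 - 3) - 3 ≡ 2. → (3, 2)
4Q: (3, 2) + (4, 6). λ = (6 - 2)/(4 - 3) ≡ 4/1 mod 7. 1⁻¹ ≡ 1 (mod 7), so λ ≡ 4.
  x = λ² - 3 - 4 = 16 - 7 ≡ 2; y = λ·(3 - 2) - 2 ≡ 2. → (2, 2)
5Q: (2, 2) + (4, 6). λ = (6 - 2)/(4 - 2) ≡ 4/2 mod 7. 2⁻¹ ≡ 4 (mod 7) since 2·4 = 8 ≡ 1, so λ ≡ 2.
  x = λ² - 2 - 4 = 4 - 6 ≡ 5; y = λ·(2 - 5) - 2 ≡ 6. → (5, 6)
6Q: (5, 6) + (4, 6). λ = (6 - 6)/(4 - 5) ≡ 0/6 mod 7. 6⁻¹ ≡ 6 (mod 7) since 6·6 = 36 ≡ 1, so λ ≡ 0.
  x = λ² - 5 - 4 = 0 - 9 ≡ 5; y = λ·(5 - 5) - 6 ≡ 1. → (5, 1)
7Q: (5, 1) + (4, 6). λ = (6 - 1)/(4 - 5) ≡ 5/6 mod 7. 6⁻¹ ≡ 6 (mod 7) since 6·6 = 36 ≡ 1, so λ ≡ 2.
  x = λ² - 5 - 4 = 4 - 9 ≡ 2; y = λ·(5 - 2) - 1 ≡ 5. → (2, 5)
8Q: (2, 5) + (4, 6). λ = (6 - 5)/(4 - 2) ≡ 1/2 mod 7. 2⁻¹ ≡ 4 (mod 7) since 2·4 = 8 ≡ 1, so λ ≡ 4.
  x = λ² - 2 - 4 = 16 - 6 ≡ 3; y = λ·(2 - 3) - 5 ≡ 5. → (3, 5)
9Q: (3, 5) + (4, 6). λ = (6 - 5)/(4 - 3) ≡ 1/1 mod 7. 1⁻¹ ≡ 1 (mod 7) since 1·1 = 1 ≡ 1, so λ ≡ 1.
  x = λ² - 3 - 4 = 1 - 7 ≡ 1; y = λ·(3 - 1) - 5 ≡ 4. → (1, 4)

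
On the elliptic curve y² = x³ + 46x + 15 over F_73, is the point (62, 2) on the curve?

y² = 2² ≡ 4; x³ + 46x + 15 = 241195 ≡ 3 (mod 73). 4 ≠ 3.

no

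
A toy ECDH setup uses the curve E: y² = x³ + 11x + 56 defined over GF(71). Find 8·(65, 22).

Write G = (65, 22).
Repeated addition: build up to 8G.
2G: tangent at (65, 22): λ = (3·65² + 11)/(2·22) ≡ 48/44. 44⁻¹ ≡ 21 (mod 71), so λ ≡ 48·21 ≡ 14.
  x = λ² - 65 - 65 = 196 - 130 ≡ 66; y = λ·(65 - 66) - 22 ≡ 35. → (66, 35)
3G: (66, 35) + (65, 22). λ = (22 - 35)/(65 - 66) ≡ 58/70 mod 71. 70⁻¹ ≡ 70 (mod 71) since 70·70 = 4900 ≡ 1, so λ ≡ 13.
  x = λ² - 66 - 65 = 169 - 131 ≡ 38; y = λ·(66 - 38) - 35 ≡ 45. → (38, 45)
4G: (38, 45) + (65, 22). λ = (22 - 45)/(65 - 38) ≡ 48/27 mod 71. 27⁻¹ ≡ 50 (mod 71), so λ ≡ 57.
  x = λ² - 38 - 65 = 3249 - 103 ≡ 22; y = λ·(38 - 22) - 45 ≡ 15. → (22, 15)
5G: (22, 15) + (65, 22). λ = (22 - 15)/(65 - 22) ≡ 7/43 mod 71. 43⁻¹ ≡ 38 (mod 71), so λ ≡ 53.
  x = λ² - 22 - 65 = 2809 - 87 ≡ 24; y = λ·(22 - 24) - 15 ≡ 21. → (24, 21)
6G: (24, 21) + (65, 22). λ = (22 - 21)/(65 - 24) ≡ 1/41 mod 71. 41⁻¹ ≡ 26 (mod 71), so λ ≡ 26.
  x = λ² - 24 - 65 = 676 - 89 ≡ 19; y = λ·(24 - 19) - 21 ≡ 38. → (19, 38)
7G: (19, 38) + (65, 22). λ = (22 - 38)/(65 - 19) ≡ 55/46 mod 71. 46⁻¹ ≡ 17 (mod 71), so λ ≡ 12.
  x = λ² - 19 - 65 = 144 - 84 ≡ 60; y = λ·(19 - 60) - 38 ≡ 38. → (60, 38)
8G: (60, 38) + (65, 22). λ = (22 - 38)/(65 - 60) ≡ 55/5 mod 71. 5⁻¹ ≡ 57 (mod 71) since 5·57 = 285 ≡ 1, so λ ≡ 11.
  x = λ² - 60 - 65 = 121 - 125 ≡ 67; y = λ·(60 - 67) - 38 ≡ 27. → (67, 27)

(67, 27)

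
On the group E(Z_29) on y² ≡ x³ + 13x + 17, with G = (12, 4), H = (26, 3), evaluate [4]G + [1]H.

First 4G:
Repeated addition: build up to 4G.
2G: tangent at (12, 4): λ = (3·12² + 13)/(2·4) ≡ 10/8. 8⁻¹ ≡ 11 (mod 29), so λ ≡ 10·11 ≡ 23.
  x = λ² - 12 - 12 = 529 - 24 ≡ 12; y = λ·(12 - 12) - 4 ≡ 25. → (12, 25)
3G: (12, 25) + (12, 4): same x and y₁ ≡ -y₂, so the sum is O.
4G: O + (12, 4) = (12, 4) (identity).
4G = (12, 4).
Finally 4G + H:
(12, 4) + (26, 3). λ = (3 - 4)/(26 - 12) ≡ 28/14 mod 29. 14⁻¹ ≡ 27 (mod 29), so λ ≡ 2.
  x = λ² - 12 - 26 = 4 - 38 ≡ 24; y = λ·(12 - 24) - 4 ≡ 1. → (24, 1)

(24, 1)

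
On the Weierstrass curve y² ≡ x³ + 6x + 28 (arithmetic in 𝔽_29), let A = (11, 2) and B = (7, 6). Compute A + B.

(11, 2) + (7, 6). λ = (6 - 2)/(7 - 11) ≡ 4/25 mod 29. 25⁻¹ ≡ 7 (mod 29), so λ ≡ 28.
  x = λ² - 11 - 7 = 784 - 18 ≡ 12; y = λ·(11 - 12) - 2 ≡ 28. → (12, 28)

(12, 28)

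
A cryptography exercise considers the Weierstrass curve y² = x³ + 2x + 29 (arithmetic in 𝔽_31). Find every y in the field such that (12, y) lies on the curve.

13, 18

x³ + 2x + 29 = 1781 ≡ 14 (mod 31).
Square roots of 14 mod 31: 13 and 18 (since 13² = 169 ≡ 14).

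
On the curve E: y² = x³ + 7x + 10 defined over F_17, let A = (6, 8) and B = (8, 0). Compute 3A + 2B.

(6, 9)

First 3A:
Repeated addition: build up to 3A.
2A: tangent at (6, 8): λ = (3·6² + 7)/(2·8) ≡ 13/16. 16⁻¹ ≡ 16 (mod 17), so λ ≡ 13·16 ≡ 4.
  x = λ² - 6 - 6 = 16 - 12 ≡ 4; y = λ·(6 - 4) - 8 ≡ 0. → (4, 0)
3A: (4, 0) + (6, 8). λ = (8 - 0)/(6 - 4) ≡ 8/2 mod 17. 2⁻¹ ≡ 9 (mod 17), so λ ≡ 4.
  x = λ² - 4 - 6 = 16 - 10 ≡ 6; y = λ·(4 - 6) - 0 ≡ 9. → (6, 9)
3A = (6, 9).
Next 2B:
Repeated addition: build up to 2B.
2B: (8, 0) + (8, 0): same x and y₁ ≡ -y₂, so the sum is 𝒪.
2B = 𝒪.
Finally 3A + 2B:
(6, 9) + 𝒪 = (6, 9) (identity).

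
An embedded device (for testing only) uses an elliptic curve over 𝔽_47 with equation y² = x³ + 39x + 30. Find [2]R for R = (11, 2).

tangent at (11, 2): λ = (3·11² + 39)/(2·2) ≡ 26/4. 4⁻¹ ≡ 12 (mod 47), so λ ≡ 26·12 ≡ 30.
  x = λ² - 11 - 11 = 900 - 22 ≡ 32; y = λ·(11 - 32) - 2 ≡ 26. → (32, 26)

(32, 26)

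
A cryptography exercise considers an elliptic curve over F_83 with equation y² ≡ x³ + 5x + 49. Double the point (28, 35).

tangent at (28, 35): λ = (3·28² + 5)/(2·35) ≡ 33/70. 70⁻¹ ≡ 51 (mod 83), so λ ≡ 33·51 ≡ 23.
  x = λ² - 28 - 28 = 529 - 56 ≡ 58; y = λ·(28 - 58) - 35 ≡ 22. → (58, 22)

(58, 22)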